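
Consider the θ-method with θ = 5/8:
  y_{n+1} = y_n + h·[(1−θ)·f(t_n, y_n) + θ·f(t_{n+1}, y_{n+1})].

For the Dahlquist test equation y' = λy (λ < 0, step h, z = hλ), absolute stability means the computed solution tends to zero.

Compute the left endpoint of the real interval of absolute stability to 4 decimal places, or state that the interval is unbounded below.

interval (−∞, 0).

With y'=λy (z=hλ):
  y_{n+1} = y_n + z·[3/8·y_n + 5/8·y_{n+1}] ⇒ (1 − 5/8z)y_{n+1} = (1 + 3/8z)y_n
  so R(z) = (1 + 3/8z)/(1 − 5/8z).

Find x<0 with |R(x)|<1.
x=-1.27: |R|=0.2920
x=-2: |R|=0.1111
x=-10: |R|=0.3793
x=-100: |R|=0.5748
θ=5/8≥1/2 ⇒ |1+3/8x|<|1−5/8x| ∀x<0 ⇒ unbounded interval.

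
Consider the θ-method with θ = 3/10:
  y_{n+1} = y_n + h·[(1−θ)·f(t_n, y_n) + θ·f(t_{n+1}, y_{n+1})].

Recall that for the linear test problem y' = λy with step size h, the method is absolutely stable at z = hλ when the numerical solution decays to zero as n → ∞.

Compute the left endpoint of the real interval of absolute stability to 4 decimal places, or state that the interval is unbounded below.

Test eqn y'=λy, z=hλ:
  y_{n+1} = y_n + z·[7/10·y_n + 3/10·y_{n+1}] ⇒ (1 − 3/10z)y_{n+1} = (1 + 7/10z)y_n
  so R(z) = (1 + 7/10z)/(1 − 3/10z).

Need |R(x)|<1, x<0.
x=-1.79: |R|=0.1646
R=−1: 1+7/10x = −1+3/10x ⇒ -2/5x=2 ⇒ x=2/(-2/5)=-5.0000
Confirm numerically:
  x=-4.775: |R|=0.96300 <1
  x=-2.559: |R|=0.44764 <1
  x=-2.177: |R|=0.31692 <1
  x=-5.220: |R|=1.03429 >1
  x=-5.178: |R|=1.02788 >1
So |R|<1 on (-5.0000, 0).

left endpoint -5.0000.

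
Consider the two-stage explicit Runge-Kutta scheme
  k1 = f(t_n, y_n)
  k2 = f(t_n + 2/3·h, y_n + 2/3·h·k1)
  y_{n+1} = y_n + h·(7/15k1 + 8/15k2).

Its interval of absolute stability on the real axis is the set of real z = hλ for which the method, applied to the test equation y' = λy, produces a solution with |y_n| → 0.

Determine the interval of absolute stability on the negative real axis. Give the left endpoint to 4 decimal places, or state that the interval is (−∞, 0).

With y'=λy (z=hλ):
  k1=λy_n ⇒ h·k1=z·y_n;  k2=λ(1+2/3z)y_n ⇒ h·k2=z(1+2/3z)y_n
  y_{n+1}/y_n = 1 + 7/15z + 8/15z(1+2/3z) = 1 + z + 16/45z²
  Hence R(z) = 1 + z + 16/45z².

Solve |R(x)|<1 on ℝ⁻.
x=-0.56: |R|=0.5515
R=1: x+16/45x²=0 ⇒ x=−45/16=-2.8125; min R=1−1/(4·16/45)=0.2969>−1
Confirm numerically:
  x=-2.592: |R|=0.79679 <1
  x=-2.546: |R|=0.75875 <1
  x=-2.221: |R|=0.53290 <1
  x=-2.119: |R|=0.47750 <1
  x=-3.201: |R|=1.44216 >1
  x=-2.921: |R|=1.11269 >1
Stable set (-2.8125, 0).

z∈(-2.8125,0).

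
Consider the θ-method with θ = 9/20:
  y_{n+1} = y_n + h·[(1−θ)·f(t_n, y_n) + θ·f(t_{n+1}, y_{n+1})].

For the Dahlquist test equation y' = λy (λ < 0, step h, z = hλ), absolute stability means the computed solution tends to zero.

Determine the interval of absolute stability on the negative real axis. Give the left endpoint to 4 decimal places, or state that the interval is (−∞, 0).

On y'=λy, z=hλ:
  y_{n+1} = y_n + z·[11/20·y_n + 9/20·y_{n+1}] ⇒ (1 − 9/20z)y_{n+1} = (1 + 11/20z)y_n
  ⇒ R(z) = (1 + 11/20z)/(1 − 9/20z).

Find x<0 with |R(x)|<1.
x=-1.37: |R|=0.1525
R=−1: 1+11/20x = −1+9/20x ⇒ -1/10x=2 ⇒ x=2/(-1/10)=-20.0000
Confirm numerically:
  x=-16.298: |R|=0.95558 <1
  x=-13.358: |R|=0.90526 <1
  x=-12.490: |R|=0.88656 <1
  x=-20.550: |R|=1.00537 >1
  x=-20.238: |R|=1.00235 >1
Stable set (-20.0000, 0).

(-20.0000, 0).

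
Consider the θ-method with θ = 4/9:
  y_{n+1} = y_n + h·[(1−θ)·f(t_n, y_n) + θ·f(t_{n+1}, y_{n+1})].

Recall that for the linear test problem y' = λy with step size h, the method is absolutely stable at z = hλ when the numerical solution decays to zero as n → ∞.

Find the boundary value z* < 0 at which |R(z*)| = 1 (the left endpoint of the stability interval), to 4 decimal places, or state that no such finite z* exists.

left endpoint -18.0000.

Test eqn y'=λy, z=hλ:
  y_{n+1} = y_n + z·[5/9·y_n + 4/9·y_{n+1}] ⇒ (1 − 4/9z)y_{n+1} = (1 + 5/9z)y_n
  so R(z) = (1 + 5/9z)/(1 − 4/9z).

Find x<0 with |R(x)|<1.
x=-1.28: |R|=0.1841
R=−1: 1+5/9x = −1+4/9x ⇒ -1/9x=2 ⇒ x=2/(-1/9)=-18.0000
Confirm numerically:
  x=-16.488: |R|=0.97983 <1
  x=-15.062: |R|=0.95757 <1
  x=-11.614: |R|=0.88485 <1
  x=-8.889: |R|=0.79552 <1
  x=-18.366: |R|=1.00444 >1
  x=-18.207: |R|=1.00253 >1
Stable set (-18.0000, 0).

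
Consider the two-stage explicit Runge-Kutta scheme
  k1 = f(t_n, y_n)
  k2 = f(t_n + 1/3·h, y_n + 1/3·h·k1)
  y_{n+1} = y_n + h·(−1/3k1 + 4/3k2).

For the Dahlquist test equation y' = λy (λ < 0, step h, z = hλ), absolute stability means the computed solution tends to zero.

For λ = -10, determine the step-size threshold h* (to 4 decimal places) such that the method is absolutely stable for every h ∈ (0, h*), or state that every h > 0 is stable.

With y'=λy (z=hλ):
  k1=λy_n ⇒ h·k1=z·y_n;  k2=λ(1+1/3z)y_n ⇒ h·k2=z(1+1/3z)y_n
  y_{n+1}/y_n = 1 − 1/3z + 4/3z(1+1/3z) = 1 + z + 4/9z²
  R(z) = 1 + z + 4/9z².

Boundary: |R(x)|=1, x<0.
x=-1.46: |R|=0.4874
R=1: x+4/9x²=0 ⇒ x=−9/4=-2.2500; min R=1−1/(4·4/9)=0.4375>−1
Confirm numerically:
  x=-1.239: |R|=0.44328 <1
  x=-1.238: |R|=0.44318 <1
  x=-1.012: |R|=0.44318 <1
  x=-2.721: |R|=1.56960 >1
  x=-2.658: |R|=1.48198 >1
  x=-2.377: |R|=1.13417 >1
Stable set (-2.2500, 0).

(-2.2500,0); λ=-10 ⇒ h* = (9/4)/10 = 0.2250.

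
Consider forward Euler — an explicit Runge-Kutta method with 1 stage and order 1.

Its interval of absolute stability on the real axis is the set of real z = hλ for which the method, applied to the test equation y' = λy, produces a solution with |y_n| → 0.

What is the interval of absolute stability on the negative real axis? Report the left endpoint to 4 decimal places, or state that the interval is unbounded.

Test eqn y'=λy, z=hλ:
  order 1, 1-stage ⇒ R(z)=1+z
  (e.g. R(-0.82)=0.18000, |R|=0.18000)

Solve |R(x)|<1 on ℝ⁻.
x=-0.82: |R|=0.1800
|R(-2.04)|=1.0400 |R(-1.25)|=0.2500 |R(-0.74)|=0.2600
Bisect:
  x_lo=-2.5730 |R|=1.5730  x_hi=-0.0828 |R|=0.9172
  mid=-1.32789 |R|=0.32789 →hi
  mid=-1.95043 |R|=0.95043 →hi
  mid=-2.26171 |R|=1.26171 →lo
  mid=-2.10607 |R|=1.10607 →lo
  mid=-2.02825 |R|=1.02825 →lo
  mid=-1.98934 |R|=0.98934 →hi
  mid=-2.00880 |R|=1.00880 →lo
  ...
  [-2.00013,-1.99998] ⇒ x*=-2.0000
Stable set (-2.0000, 0).

z∈(-2.0000,0).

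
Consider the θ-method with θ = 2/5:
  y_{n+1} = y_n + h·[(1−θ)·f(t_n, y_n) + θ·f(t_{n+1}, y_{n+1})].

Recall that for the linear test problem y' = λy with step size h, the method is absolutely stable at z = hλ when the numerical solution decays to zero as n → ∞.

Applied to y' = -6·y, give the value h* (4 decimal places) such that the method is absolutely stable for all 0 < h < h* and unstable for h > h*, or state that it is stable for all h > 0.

Test eqn y'=λy, z=hλ:
  y_{n+1} = y_n + z·[3/5·y_n + 2/5·y_{n+1}] ⇒ (1 − 2/5z)y_{n+1} = (1 + 3/5z)y_n
  R(z) = (1 + 3/5z)/(1 − 2/5z).

Solve |R(x)|<1 on ℝ⁻.
x=-1.2: |R|=0.1892
R=−1: 1+3/5x = −1+2/5x ⇒ -1/5x=2 ⇒ x=2/(-1/5)=-10.0000
Confirm numerically:
  x=-9.484: |R|=0.97847 <1
  x=-8.822: |R|=0.94798 <1
  x=-7.254: |R|=0.85924 <1
  x=-5.231: |R|=0.69157 <1
  x=-10.422: |R|=1.01633 >1
  x=-10.347: |R|=1.01351 >1
  x=-10.177: |R|=1.00698 >1
Stable set (-10.0000, 0).

(-10.0000,0); λ=-6 ⇒ h* = (10)/6 = 1.6667.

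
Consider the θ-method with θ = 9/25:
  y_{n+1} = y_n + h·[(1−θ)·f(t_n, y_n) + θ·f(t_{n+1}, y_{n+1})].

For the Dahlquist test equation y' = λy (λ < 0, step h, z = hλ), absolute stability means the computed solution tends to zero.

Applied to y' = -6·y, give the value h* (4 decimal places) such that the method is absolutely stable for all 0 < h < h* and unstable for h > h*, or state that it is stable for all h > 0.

With y'=λy (z=hλ):
  y_{n+1} = y_n + z·[16/25·y_n + 9/25·y_{n+1}] ⇒ (1 − 9/25z)y_{n+1} = (1 + 16/25z)y_n
  R(z) = (1 + 16/25z)/(1 − 9/25z).

Find x<0 with |R(x)|<1.
x=-1.68: |R|=0.0469
R=−1: 1+16/25x = −1+9/25x ⇒ -7/25x=2 ⇒ x=2/(-7/25)=-7.1429
Confirm numerically:
  x=-6.773: |R|=0.96988 <1
  x=-4.555: |R|=0.72551 <1
  x=-4.379: |R|=0.69963 <1
  x=-3.692: |R|=0.58515 <1
  x=-7.618: |R|=1.03555 >1
  x=-7.165: |R|=1.00173 >1
So |R|<1 on (-7.1429, 0).

(-7.1429,0); λ=-6 ⇒ h* = (50/7)/6 = 1.1905.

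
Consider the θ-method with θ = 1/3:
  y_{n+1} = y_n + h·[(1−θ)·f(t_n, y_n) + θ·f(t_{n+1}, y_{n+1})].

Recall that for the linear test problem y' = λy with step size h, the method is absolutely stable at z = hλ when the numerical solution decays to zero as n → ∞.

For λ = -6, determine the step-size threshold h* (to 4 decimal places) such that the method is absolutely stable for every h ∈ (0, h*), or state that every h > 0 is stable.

(-6.0000,0); λ=-6 ⇒ h* = (6)/6 = 1.0000.

With y'=λy (z=hλ):
  y_{n+1} = y_n + z·[2/3·y_n + 1/3·y_{n+1}] ⇒ (1 − 1/3z)y_{n+1} = (1 + 2/3z)y_n
  so R(z) = (1 + 2/3z)/(1 − 1/3z).

Boundary: |R(x)|=1, x<0.
x=-0.42: |R|=0.6316
R=−1: 1+2/3x = −1+1/3x ⇒ -1/3x=2 ⇒ x=2/(-1/3)=-6.0000
Confirm numerically:
  x=-4.587: |R|=0.81376 <1
  x=-4.434: |R|=0.78935 <1
  x=-4.155: |R|=0.74214 <1
  x=-3.923: |R|=0.69999 <1
  x=-6.389: |R|=1.04143 >1
  x=-6.230: |R|=1.02492 >1
Interval (-6.0000, 0).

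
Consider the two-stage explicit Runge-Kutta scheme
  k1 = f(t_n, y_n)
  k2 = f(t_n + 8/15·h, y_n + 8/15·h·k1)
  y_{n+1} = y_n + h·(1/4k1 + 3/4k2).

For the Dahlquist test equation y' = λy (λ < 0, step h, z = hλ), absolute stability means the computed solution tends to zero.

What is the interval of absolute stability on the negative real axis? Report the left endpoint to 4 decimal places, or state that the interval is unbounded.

Test eqn y'=λy, z=hλ:
  k1=λy_n ⇒ h·k1=z·y_n;  k2=λ(1+8/15z)y_n ⇒ h·k2=z(1+8/15z)y_n
  y_{n+1}/y_n = 1 + 1/4z + 3/4z(1+8/15z) = 1 + z + 2/5z²
  ⇒ R(z) = 1 + z + 2/5z².

Need |R(x)|<1, x<0.
x=-1.53: |R|=0.4064
R=1: x+2/5x²=0 ⇒ x=−5/2=-2.5000; min R=1−1/(4·2/5)=0.3750>−1
Confirm numerically:
  x=-2.168: |R|=0.71209 <1
  x=-1.294: |R|=0.37577 <1
  x=-1.027: |R|=0.39489 <1
  x=-2.760: |R|=1.28704 >1
  x=-2.735: |R|=1.25709 >1
  x=-2.597: |R|=1.10076 >1
So |R|<1 on (-2.5000, 0).

z∈(-2.5000,0).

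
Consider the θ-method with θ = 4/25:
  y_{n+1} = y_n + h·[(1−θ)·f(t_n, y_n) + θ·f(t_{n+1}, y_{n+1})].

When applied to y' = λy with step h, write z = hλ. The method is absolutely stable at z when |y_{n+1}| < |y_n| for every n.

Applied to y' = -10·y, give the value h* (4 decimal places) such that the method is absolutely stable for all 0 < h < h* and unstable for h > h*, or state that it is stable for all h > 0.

On y'=λy, z=hλ:
  y_{n+1} = y_n + z·[21/25·y_n + 4/25·y_{n+1}] ⇒ (1 − 4/25z)y_{n+1} = (1 + 21/25z)y_n
  ⇒ R(z) = (1 + 21/25z)/(1 − 4/25z).

Find x<0 with |R(x)|<1.
x=-1.01: |R|=0.1305
R=−1: 1+21/25x = −1+4/25x ⇒ -17/25x=2 ⇒ x=2/(-17/25)=-2.9412
Confirm numerically:
  x=-2.401: |R|=0.73463 <1
  x=-1.557: |R|=0.24648 <1
  x=-1.216: |R|=0.01795 <1
  x=-3.354: |R|=1.18268 >1
  x=-3.173: |R|=1.10456 >1
Stable set (-2.9412, 0).

(-2.9412,0); λ=-10 ⇒ h* = (50/17)/10 = 0.2941.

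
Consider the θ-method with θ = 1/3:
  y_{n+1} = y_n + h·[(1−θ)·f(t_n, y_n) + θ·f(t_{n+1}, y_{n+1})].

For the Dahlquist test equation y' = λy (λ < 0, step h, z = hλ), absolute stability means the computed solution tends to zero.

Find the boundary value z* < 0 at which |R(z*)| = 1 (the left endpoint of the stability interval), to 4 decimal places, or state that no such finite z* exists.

Test eqn y'=λy, z=hλ:
  y_{n+1} = y_n + z·[2/3·y_n + 1/3·y_{n+1}] ⇒ (1 − 1/3z)y_{n+1} = (1 + 2/3z)y_n
  R(z) = (1 + 2/3z)/(1 − 1/3z).

Need |R(x)|<1, x<0.
x=-1.53: |R|=0.0132
R=−1: 1+2/3x = −1+1/3x ⇒ -1/3x=2 ⇒ x=2/(-1/3)=-6.0000
Confirm numerically:
  x=-5.090: |R|=0.88752 <1
  x=-4.562: |R|=0.80984 <1
  x=-4.357: |R|=0.77668 <1
  x=-6.408: |R|=1.04337 >1
  x=-6.249: |R|=1.02692 >1
  x=-6.082: |R|=1.00903 >1
Interval (-6.0000, 0).

left endpoint -6.0000.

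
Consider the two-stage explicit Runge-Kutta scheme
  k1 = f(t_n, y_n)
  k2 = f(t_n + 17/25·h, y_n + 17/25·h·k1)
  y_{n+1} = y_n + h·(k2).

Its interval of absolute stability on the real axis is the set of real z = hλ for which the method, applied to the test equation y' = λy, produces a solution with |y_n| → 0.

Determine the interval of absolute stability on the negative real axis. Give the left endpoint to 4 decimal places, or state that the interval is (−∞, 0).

With y'=λy (z=hλ):
  k1=λy_n ⇒ h·k1=z·y_n;  k2=λ(1+17/25z)y_n ⇒ h·k2=z(1+17/25z)y_n
  y_{n+1}/y_n = 1 + z(1+17/25z) = 1 + z + 17/25z²
  ⇒ R(z) = 1 + z + 17/25z².

Solve |R(x)|<1 on ℝ⁻.
x=-0.85: |R|=0.6413
R=1: x+17/25x²=0 ⇒ x=−25/17=-1.4706; min R=1−1/(4·17/25)=0.6324>−1
Confirm numerically:
  x=-1.398: |R|=0.93099 <1
  x=-1.276: |R|=0.83116 <1
  x=-1.164: |R|=0.75733 <1
  x=-0.984: |R|=0.67441 <1
  x=-2.003: |R|=1.72517 >1
  x=-1.693: |R|=1.25605 >1
Stable set (-1.4706, 0).

(-1.4706, 0).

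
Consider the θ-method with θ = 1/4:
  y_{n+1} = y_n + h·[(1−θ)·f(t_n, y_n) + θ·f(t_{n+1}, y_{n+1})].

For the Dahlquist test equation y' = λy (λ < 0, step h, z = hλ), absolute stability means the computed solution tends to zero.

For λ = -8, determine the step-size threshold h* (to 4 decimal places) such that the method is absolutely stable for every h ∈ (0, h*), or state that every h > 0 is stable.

With y'=λy (z=hλ):
  y_{n+1} = y_n + z·[3/4·y_n + 1/4·y_{n+1}] ⇒ (1 − 1/4z)y_{n+1} = (1 + 3/4z)y_n
  so R(z) = (1 + 3/4z)/(1 − 1/4z).

Solve |R(x)|<1 on ℝ⁻.
x=-0.68: |R|=0.4188
R=−1: 1+3/4x = −1+1/4x ⇒ -1/2x=2 ⇒ x=2/(-1/2)=-4.0000
Confirm numerically:
  x=-3.952: |R|=0.98793 <1
  x=-3.674: |R|=0.91504 <1
  x=-2.241: |R|=0.43631 <1
  x=-4.303: |R|=1.07299 >1
  x=-4.055: |R|=1.01366 >1
So |R|<1 on (-4.0000, 0).

(-4.0000,0); λ=-8 ⇒ h* = (4)/8 = 0.5000.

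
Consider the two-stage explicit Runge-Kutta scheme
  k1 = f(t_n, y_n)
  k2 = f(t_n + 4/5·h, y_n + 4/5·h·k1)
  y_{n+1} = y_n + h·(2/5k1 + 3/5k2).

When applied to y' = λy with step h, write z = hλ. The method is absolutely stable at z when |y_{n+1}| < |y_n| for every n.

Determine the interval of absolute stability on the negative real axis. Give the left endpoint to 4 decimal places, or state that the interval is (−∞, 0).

z∈(-2.0833,0).

Test eqn y'=λy, z=hλ:
  k1=λy_n ⇒ h·k1=z·y_n;  k2=λ(1+4/5z)y_n ⇒ h·k2=z(1+4/5z)y_n
  y_{n+1}/y_n = 1 + 2/5z + 3/5z(1+4/5z) = 1 + z + 12/25z²
  Hence R(z) = 1 + z + 12/25z².

Need |R(x)|<1, x<0.
x=-1.23: |R|=0.4962
R=1: x+12/25x²=0 ⇒ x=−25/12=-2.0833; min R=1−1/(4·12/25)=0.4792>−1
Confirm numerically:
  x=-1.689: |R|=0.68031 <1
  x=-1.408: |R|=0.54358 <1
  x=-1.002: |R|=0.47992 <1
  x=-0.933: |R|=0.48483 <1
  x=-2.491: |R|=1.48744 >1
  x=-2.275: |R|=1.20930 >1
Interval (-2.0833, 0).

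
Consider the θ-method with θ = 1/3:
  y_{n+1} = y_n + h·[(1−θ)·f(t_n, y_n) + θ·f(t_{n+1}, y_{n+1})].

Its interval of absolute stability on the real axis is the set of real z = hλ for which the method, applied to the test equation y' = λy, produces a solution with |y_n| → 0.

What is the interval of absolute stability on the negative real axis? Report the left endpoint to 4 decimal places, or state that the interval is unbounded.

(-6.0000, 0).

Set f=λy, z=hλ:
  y_{n+1} = y_n + z·[2/3·y_n + 1/3·y_{n+1}] ⇒ (1 − 1/3z)y_{n+1} = (1 + 2/3z)y_n
  so R(z) = (1 + 2/3z)/(1 − 1/3z).

Boundary: |R(x)|=1, x<0.
x=-0.31: |R|=0.7190
R=−1: 1+2/3x = −1+1/3x ⇒ -1/3x=2 ⇒ x=2/(-1/3)=-6.0000
Confirm numerically:
  x=-5.504: |R|=0.94167 <1
  x=-5.390: |R|=0.92729 <1
  x=-4.928: |R|=0.86478 <1
  x=-6.550: |R|=1.05759 >1
  x=-6.298: |R|=1.03205 >1
Stable set (-6.0000, 0).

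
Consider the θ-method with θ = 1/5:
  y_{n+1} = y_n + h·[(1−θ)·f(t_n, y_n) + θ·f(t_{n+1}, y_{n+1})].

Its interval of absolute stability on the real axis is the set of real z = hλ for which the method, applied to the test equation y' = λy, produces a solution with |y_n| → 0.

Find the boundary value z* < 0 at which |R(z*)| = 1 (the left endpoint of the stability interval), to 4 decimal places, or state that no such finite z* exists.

On y'=λy, z=hλ:
  y_{n+1} = y_n + z·[4/5·y_n + 1/5·y_{n+1}] ⇒ (1 − 1/5z)y_{n+1} = (1 + 4/5z)y_n
  Hence R(z) = (1 + 4/5z)/(1 − 1/5z).

Find x<0 with |R(x)|<1.
x=-1.49: |R|=0.1479
R=−1: 1+4/5x = −1+1/5x ⇒ -3/5x=2 ⇒ x=2/(-3/5)=-3.3333
Confirm numerically:
  x=-3.220: |R|=0.95864 <1
  x=-3.179: |R|=0.94339 <1
  x=-1.833: |R|=0.34128 <1
  x=-3.829: |R|=1.16842 >1
  x=-3.536: |R|=1.07123 >1
So |R|<1 on (-3.3333, 0).

z* = -3.3333.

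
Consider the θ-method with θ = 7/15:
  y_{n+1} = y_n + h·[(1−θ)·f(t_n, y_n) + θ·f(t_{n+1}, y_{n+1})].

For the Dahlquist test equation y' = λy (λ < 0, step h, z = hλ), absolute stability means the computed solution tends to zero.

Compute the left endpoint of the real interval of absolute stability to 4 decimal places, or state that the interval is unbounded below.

z* = -30.0000.

On y'=λy, z=hλ:
  y_{n+1} = y_n + z·[8/15·y_n + 7/15·y_{n+1}] ⇒ (1 − 7/15z)y_{n+1} = (1 + 8/15z)y_n
  Hence R(z) = (1 + 8/15z)/(1 − 7/15z).

Need |R(x)|<1, x<0.
x=-0.51: |R|=0.5880
R=−1: 1+8/15x = −1+7/15x ⇒ -1/15x=2 ⇒ x=2/(-1/15)=-30.0000
Confirm numerically:
  x=-29.203: |R|=0.99637 <1
  x=-28.725: |R|=0.99410 <1
  x=-26.178: |R|=0.98072 <1
  x=-21.830: |R|=0.95131 <1
  x=-30.291: |R|=1.00128 >1
  x=-30.116: |R|=1.00051 >1
So |R|<1 on (-30.0000, 0).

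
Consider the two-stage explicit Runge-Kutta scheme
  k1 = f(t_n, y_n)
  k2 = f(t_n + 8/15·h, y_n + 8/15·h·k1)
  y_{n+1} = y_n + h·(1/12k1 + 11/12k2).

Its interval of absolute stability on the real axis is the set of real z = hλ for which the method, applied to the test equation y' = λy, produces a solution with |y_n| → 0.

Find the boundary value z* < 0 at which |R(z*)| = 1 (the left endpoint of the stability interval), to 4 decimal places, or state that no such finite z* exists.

left endpoint -2.0455.

On y'=λy, z=hλ:
  k1=λy_n ⇒ h·k1=z·y_n;  k2=λ(1+8/15z)y_n ⇒ h·k2=z(1+8/15z)y_n
  y_{n+1}/y_n = 1 + 1/12z + 11/12z(1+8/15z) = 1 + z + 22/45z²
  ⇒ R(z) = 1 + z + 22/45z².

Solve |R(x)|<1 on ℝ⁻.
x=-1.17: |R|=0.4992
R=1: x+22/45x²=0 ⇒ x=−45/22=-2.0455; min R=1−1/(4·22/45)=0.4886>−1
Confirm numerically:
  x=-1.558: |R|=0.62871 <1
  x=-1.414: |R|=0.56348 <1
  x=-1.173: |R|=0.49968 <1
  x=-1.026: |R|=0.48864 <1
  x=-2.390: |R|=1.40258 >1
  x=-2.355: |R|=1.35639 >1
Interval (-2.0455, 0).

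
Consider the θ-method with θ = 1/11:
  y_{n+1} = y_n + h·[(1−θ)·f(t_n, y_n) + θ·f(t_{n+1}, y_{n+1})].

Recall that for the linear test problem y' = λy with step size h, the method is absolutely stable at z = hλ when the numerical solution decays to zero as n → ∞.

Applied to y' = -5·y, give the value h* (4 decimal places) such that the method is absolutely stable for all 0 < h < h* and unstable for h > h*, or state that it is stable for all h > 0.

(-2.4444,0); λ=-5 ⇒ h* = (22/9)/5 = 0.4889.

With y'=λy (z=hλ):
  y_{n+1} = y_n + z·[10/11·y_n + 1/11·y_{n+1}] ⇒ (1 − 1/11z)y_{n+1} = (1 + 10/11z)y_n
  ⇒ R(z) = (1 + 10/11z)/(1 − 1/11z).

Solve |R(x)|<1 on ℝ⁻.
x=-1.1: |R|=0.0000
R=−1: 1+10/11x = −1+1/11x ⇒ -9/11x=2 ⇒ x=2/(-9/11)=-2.4444
Confirm numerically:
  x=-2.420: |R|=0.98361 <1
  x=-1.263: |R|=0.13292 <1
  x=-1.191: |R|=0.07465 <1
  x=-1.021: |R|=0.06572 <1
  x=-2.986: |R|=1.34849 >1
  x=-2.816: |R|=1.24204 >1
  x=-2.633: |R|=1.12448 >1
So |R|<1 on (-2.4444, 0).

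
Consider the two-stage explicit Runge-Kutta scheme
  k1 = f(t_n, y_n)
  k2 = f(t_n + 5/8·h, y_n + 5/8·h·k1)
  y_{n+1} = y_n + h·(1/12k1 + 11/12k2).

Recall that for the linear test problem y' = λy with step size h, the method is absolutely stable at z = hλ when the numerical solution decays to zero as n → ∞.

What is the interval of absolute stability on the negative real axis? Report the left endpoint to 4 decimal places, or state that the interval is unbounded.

(-1.7455, 0).

Set f=λy, z=hλ:
  k1=λy_n ⇒ h·k1=z·y_n;  k2=λ(1+5/8z)y_n ⇒ h·k2=z(1+5/8z)y_n
  y_{n+1}/y_n = 1 + 1/12z + 11/12z(1+5/8z) = 1 + z + 55/96z²
  R(z) = 1 + z + 55/96z².

Find x<0 with |R(x)|<1.
x=-0.75: |R|=0.5723
R=1: x+55/96x²=0 ⇒ x=−96/55=-1.7455; min R=1−1/(4·55/96)=0.5636>−1
Confirm numerically:
  x=-1.500: |R|=0.78906 <1
  x=-1.306: |R|=0.67119 <1
  x=-0.971: |R|=0.56917 <1
  x=-0.769: |R|=0.56980 <1
  x=-2.287: |R|=1.70957 >1
  x=-2.131: |R|=1.47071 >1
  x=-1.790: |R|=1.04568 >1
Stable set (-1.7455, 0).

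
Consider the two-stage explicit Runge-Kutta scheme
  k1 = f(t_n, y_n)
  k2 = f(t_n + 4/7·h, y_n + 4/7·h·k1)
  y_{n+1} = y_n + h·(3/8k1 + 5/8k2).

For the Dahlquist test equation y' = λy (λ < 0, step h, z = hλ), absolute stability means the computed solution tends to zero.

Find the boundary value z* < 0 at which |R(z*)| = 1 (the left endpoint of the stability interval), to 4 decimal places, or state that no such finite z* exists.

With y'=λy (z=hλ):
  k1=λy_n ⇒ h·k1=z·y_n;  k2=λ(1+4/7z)y_n ⇒ h·k2=z(1+4/7z)y_n
  y_{n+1}/y_n = 1 + 3/8z + 5/8z(1+4/7z) = 1 + z + 5/14z²
  Hence R(z) = 1 + z + 5/14z².

Find x<0 with |R(x)|<1.
x=-1.77: |R|=0.3489
R=1: x+5/14x²=0 ⇒ x=−14/5=-2.8000; min R=1−1/(4·5/14)=0.3000>−1
Confirm numerically:
  x=-2.714: |R|=0.91664 <1
  x=-2.305: |R|=0.59251 <1
  x=-2.033: |R|=0.44310 <1
  x=-1.891: |R|=0.38610 <1
  x=-3.372: |R|=1.68885 >1
  x=-3.293: |R|=1.57980 >1
  x=-3.066: |R|=1.29127 >1
Interval (-2.8000, 0).

left endpoint -2.8000.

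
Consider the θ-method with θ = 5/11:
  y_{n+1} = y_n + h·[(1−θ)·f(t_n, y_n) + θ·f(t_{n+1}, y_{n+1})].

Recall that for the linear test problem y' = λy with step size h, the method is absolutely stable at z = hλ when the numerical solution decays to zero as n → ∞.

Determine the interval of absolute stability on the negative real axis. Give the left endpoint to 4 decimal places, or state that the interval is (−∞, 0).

On y'=λy, z=hλ:
  y_{n+1} = y_n + z·[6/11·y_n + 5/11·y_{n+1}] ⇒ (1 − 5/11z)y_{n+1} = (1 + 6/11z)y_n
  R(z) = (1 + 6/11z)/(1 − 5/11z).

Boundary: |R(x)|=1, x<0.
x=-1.19: |R|=0.2277
R=−1: 1+6/11x = −1+5/11x ⇒ -1/11x=2 ⇒ x=2/(-1/11)=-22.0000
Confirm numerically:
  x=-17.272: |R|=0.95144 <1
  x=-14.640: |R|=0.91259 <1
  x=-13.335: |R|=0.88845 <1
  x=-22.498: |R|=1.00403 >1
  x=-22.341: |R|=1.00278 >1
  x=-22.233: |R|=1.00191 >1
Interval (-22.0000, 0).

z∈(-22.0000,0).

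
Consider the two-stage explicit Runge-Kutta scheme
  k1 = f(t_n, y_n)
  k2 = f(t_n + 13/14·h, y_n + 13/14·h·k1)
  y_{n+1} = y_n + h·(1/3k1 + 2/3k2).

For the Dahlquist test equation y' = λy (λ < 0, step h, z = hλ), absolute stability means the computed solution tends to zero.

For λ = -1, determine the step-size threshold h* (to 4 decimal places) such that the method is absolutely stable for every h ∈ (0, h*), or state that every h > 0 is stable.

Set f=λy, z=hλ:
  k1=λy_n ⇒ h·k1=z·y_n;  k2=λ(1+13/14z)y_n ⇒ h·k2=z(1+13/14z)y_n
  y_{n+1}/y_n = 1 + 1/3z + 2/3z(1+13/14z) = 1 + z + 13/21z²
  Hence R(z) = 1 + z + 13/21z².

Boundary: |R(x)|=1, x<0.
x=-1.36: |R|=0.7850
R=1: x+13/21x²=0 ⇒ x=−21/13=-1.6154; min R=1−1/(4·13/21)=0.5962>−1
Confirm numerically:
  x=-1.410: |R|=0.82073 <1
  x=-1.385: |R|=0.80247 <1
  x=-1.159: |R|=0.67255 <1
  x=-0.845: |R|=0.59702 <1
  x=-1.723: |R|=1.11478 >1
  x=-1.656: |R|=1.04164 >1
Stable set (-1.6154, 0).

(-1.6154,0); λ=-1 ⇒ h* = (21/13)/1 = 1.6154.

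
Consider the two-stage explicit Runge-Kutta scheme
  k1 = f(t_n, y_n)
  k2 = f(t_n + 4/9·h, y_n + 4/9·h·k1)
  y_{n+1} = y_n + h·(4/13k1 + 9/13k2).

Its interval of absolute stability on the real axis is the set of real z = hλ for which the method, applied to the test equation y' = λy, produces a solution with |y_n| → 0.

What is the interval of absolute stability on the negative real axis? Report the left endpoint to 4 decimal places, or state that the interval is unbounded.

With y'=λy (z=hλ):
  k1=λy_n ⇒ h·k1=z·y_n;  k2=λ(1+4/9z)y_n ⇒ h·k2=z(1+4/9z)y_n
  y_{n+1}/y_n = 1 + 4/13z + 9/13z(1+4/9z) = 1 + z + 4/13z²
  R(z) = 1 + z + 4/13z².

Solve |R(x)|<1 on ℝ⁻.
x=-0.75: |R|=0.4231
R=1: x+4/13x²=0 ⇒ x=−13/4=-3.2500; min R=1−1/(4·4/13)=0.1875>−1
Confirm numerically:
  x=-3.044: |R|=0.80706 <1
  x=-2.524: |R|=0.43618 <1
  x=-2.205: |R|=0.29101 <1
  x=-2.035: |R|=0.23922 <1
  x=-3.738: |R|=1.56128 >1
  x=-3.629: |R|=1.42320 >1
So |R|<1 on (-3.2500, 0).

z∈(-3.2500,0).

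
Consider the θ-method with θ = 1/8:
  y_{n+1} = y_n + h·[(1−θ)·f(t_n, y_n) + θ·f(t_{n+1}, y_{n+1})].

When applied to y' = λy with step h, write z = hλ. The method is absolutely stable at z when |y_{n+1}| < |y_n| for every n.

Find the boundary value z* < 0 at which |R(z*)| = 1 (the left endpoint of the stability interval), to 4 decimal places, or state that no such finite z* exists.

left endpoint -2.6667.

On y'=λy, z=hλ:
  y_{n+1} = y_n + z·[7/8·y_n + 1/8·y_{n+1}] ⇒ (1 − 1/8z)y_{n+1} = (1 + 7/8z)y_n
  R(z) = (1 + 7/8z)/(1 − 1/8z).

Solve |R(x)|<1 on ℝ⁻.
x=-0.99: |R|=0.1190
R=−1: 1+7/8x = −1+1/8x ⇒ -3/4x=2 ⇒ x=2/(-3/4)=-2.6667
Confirm numerically:
  x=-2.264: |R|=0.76461 <1
  x=-2.206: |R|=0.72918 <1
  x=-1.723: |R|=0.41767 <1
  x=-1.537: |R|=0.28929 <1
  x=-3.132: |R|=1.25081 >1
  x=-2.924: |R|=1.14134 >1
Stable set (-2.6667, 0).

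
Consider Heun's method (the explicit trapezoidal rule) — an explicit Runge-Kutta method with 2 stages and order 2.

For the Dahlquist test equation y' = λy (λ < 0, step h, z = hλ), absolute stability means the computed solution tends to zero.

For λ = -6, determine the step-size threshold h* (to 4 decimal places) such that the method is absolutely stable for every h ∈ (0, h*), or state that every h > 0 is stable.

(-2.0000,0); λ=-6 ⇒ h* = 0.3333.

On y'=λy, z=hλ:
  order 2, 2-stage ⇒ R(z)=1+z+z^2/2
  (e.g. R(-1.01)=0.50005, |R|=0.50005)

Boundary: |R(x)|=1, x<0.
x=-1.01: |R|=0.5000
|R(-2.39)|=1.4661 |R(-1.85)|=0.8613 |R(-1.36)|=0.5648
Bisect:
  x_lo=-2.7197 |R|=1.9786  x_hi=-0.3396 |R|=0.7180
  mid=-1.52964 |R|=0.64026 →hi
  mid=-2.12465 |R|=1.13242 →lo
  mid=-1.82714 |R|=0.84208 →hi
  mid=-1.97589 |R|=0.97619 →hi
  mid=-2.05027 |R|=1.05153 →lo
  mid=-2.01308 |R|=1.01317 →lo
  mid=-1.99449 |R|=0.99450 →hi
  mid=-2.00379 |R|=1.00379 →lo
  mid=-1.99914 |R|=0.99914 →hi
  mid=-2.00146 |R|=1.00146 →lo
  ...
  [-2.00001,-1.99986] ⇒ x*=-2.0000
So |R|<1 on (-2.0000, 0).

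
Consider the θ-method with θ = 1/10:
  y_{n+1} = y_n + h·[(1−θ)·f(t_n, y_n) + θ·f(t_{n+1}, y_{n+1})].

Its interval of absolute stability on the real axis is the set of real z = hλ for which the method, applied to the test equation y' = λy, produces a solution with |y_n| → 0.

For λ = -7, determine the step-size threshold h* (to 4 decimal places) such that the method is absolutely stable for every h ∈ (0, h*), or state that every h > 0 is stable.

Test eqn y'=λy, z=hλ:
  y_{n+1} = y_n + z·[9/10·y_n + 1/10·y_{n+1}] ⇒ (1 − 1/10z)y_{n+1} = (1 + 9/10z)y_n
  ⇒ R(z) = (1 + 9/10z)/(1 − 1/10z).

Find x<0 with |R(x)|<1.
x=-0.61: |R|=0.4251
R=−1: 1+9/10x = −1+1/10x ⇒ -4/5x=2 ⇒ x=2/(-4/5)=-2.5000
Confirm numerically:
  x=-2.302: |R|=0.87124 <1
  x=-1.354: |R|=0.19253 <1
  x=-1.003: |R|=0.08843 <1
  x=-3.033: |R|=1.32717 >1
  x=-2.603: |R|=1.06538 >1
So |R|<1 on (-2.5000, 0).

(-2.5000,0); λ=-7 ⇒ h* = (5/2)/7 = 0.3571.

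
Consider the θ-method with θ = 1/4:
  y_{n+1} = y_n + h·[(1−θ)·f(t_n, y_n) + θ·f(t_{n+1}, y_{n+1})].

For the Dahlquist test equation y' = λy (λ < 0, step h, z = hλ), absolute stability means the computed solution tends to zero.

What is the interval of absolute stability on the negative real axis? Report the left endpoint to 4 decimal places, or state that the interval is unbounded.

With y'=λy (z=hλ):
  y_{n+1} = y_n + z·[3/4·y_n + 1/4·y_{n+1}] ⇒ (1 − 1/4z)y_{n+1} = (1 + 3/4z)y_n
  R(z) = (1 + 3/4z)/(1 − 1/4z).

Boundary: |R(x)|=1, x<0.
x=-0.52: |R|=0.5398
R=−1: 1+3/4x = −1+1/4x ⇒ -1/2x=2 ⇒ x=2/(-1/2)=-4.0000
Confirm numerically:
  x=-2.892: |R|=0.67847 <1
  x=-2.056: |R|=0.35799 <1
  x=-1.854: |R|=0.26683 <1
  x=-4.407: |R|=1.09682 >1
  x=-4.196: |R|=1.04783 >1
So |R|<1 on (-4.0000, 0).

(-4.0000, 0).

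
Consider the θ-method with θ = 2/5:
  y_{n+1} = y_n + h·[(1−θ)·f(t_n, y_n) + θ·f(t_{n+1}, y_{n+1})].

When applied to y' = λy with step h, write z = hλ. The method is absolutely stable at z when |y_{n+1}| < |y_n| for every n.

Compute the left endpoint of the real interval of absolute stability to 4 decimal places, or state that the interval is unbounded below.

On y'=λy, z=hλ:
  y_{n+1} = y_n + z·[3/5·y_n + 2/5·y_{n+1}] ⇒ (1 − 2/5z)y_{n+1} = (1 + 3/5z)y_n
  R(z) = (1 + 3/5z)/(1 − 2/5z).

Need |R(x)|<1, x<0.
x=-0.95: |R|=0.3116
R=−1: 1+3/5x = −1+2/5x ⇒ -1/5x=2 ⇒ x=2/(-1/5)=-10.0000
Confirm numerically:
  x=-7.401: |R|=0.86875 <1
  x=-6.432: |R|=0.80027 <1
  x=-4.072: |R|=0.54900 <1
  x=-10.382: |R|=1.01483 >1
  x=-10.352: |R|=1.01369 >1
Interval (-10.0000, 0).

left endpoint -10.0000.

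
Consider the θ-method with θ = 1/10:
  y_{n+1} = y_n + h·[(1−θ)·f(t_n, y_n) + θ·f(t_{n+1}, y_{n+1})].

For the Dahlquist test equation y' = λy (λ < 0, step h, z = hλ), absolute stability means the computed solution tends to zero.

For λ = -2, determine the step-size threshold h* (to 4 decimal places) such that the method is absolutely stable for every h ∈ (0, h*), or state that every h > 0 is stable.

(-2.5000,0); λ=-2 ⇒ h* = (5/2)/2 = 1.2500.

With y'=λy (z=hλ):
  y_{n+1} = y_n + z·[9/10·y_n + 1/10·y_{n+1}] ⇒ (1 − 1/10z)y_{n+1} = (1 + 9/10z)y_n
  Hence R(z) = (1 + 9/10z)/(1 − 1/10z).

Need |R(x)|<1, x<0.
x=-0.98: |R|=0.1075
R=−1: 1+9/10x = −1+1/10x ⇒ -4/5x=2 ⇒ x=2/(-4/5)=-2.5000
Confirm numerically:
  x=-2.386: |R|=0.92637 <1
  x=-2.352: |R|=0.90415 <1
  x=-2.242: |R|=0.83140 <1
  x=-1.237: |R|=0.10083 <1
  x=-3.014: |R|=1.31597 >1
  x=-2.756: |R|=1.16055 >1
  x=-2.555: |R|=1.03505 >1
Stable set (-2.5000, 0).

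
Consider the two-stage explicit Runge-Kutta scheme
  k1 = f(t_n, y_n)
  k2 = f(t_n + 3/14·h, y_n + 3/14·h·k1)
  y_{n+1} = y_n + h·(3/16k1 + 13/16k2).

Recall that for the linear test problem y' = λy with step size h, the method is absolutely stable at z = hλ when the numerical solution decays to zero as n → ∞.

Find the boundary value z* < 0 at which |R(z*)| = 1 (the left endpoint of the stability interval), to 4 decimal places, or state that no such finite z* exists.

Set f=λy, z=hλ:
  k1=λy_n ⇒ h·k1=z·y_n;  k2=λ(1+3/14z)y_n ⇒ h·k2=z(1+3/14z)y_n
  y_{n+1}/y_n = 1 + 3/16z + 13/16z(1+3/14z) = 1 + z + 39/224z²
  R(z) = 1 + z + 39/224z².

Boundary: |R(x)|=1, x<0.
x=-0.7: |R|=0.3853
R=1: x+39/224x²=0 ⇒ x=−224/39=-5.7436; min R=1−1/(4·39/224)=-0.4359>−1
Confirm numerically:
  x=-4.635: |R|=0.10538 <1
  x=-3.703: |R|=0.31561 <1
  x=-3.464: |R|=0.37484 <1
  x=-6.322: |R|=1.63666 >1
  x=-5.991: |R|=1.25807 >1
  x=-5.971: |R|=1.23641 >1
Stable set (-5.7436, 0).

left endpoint -5.7436.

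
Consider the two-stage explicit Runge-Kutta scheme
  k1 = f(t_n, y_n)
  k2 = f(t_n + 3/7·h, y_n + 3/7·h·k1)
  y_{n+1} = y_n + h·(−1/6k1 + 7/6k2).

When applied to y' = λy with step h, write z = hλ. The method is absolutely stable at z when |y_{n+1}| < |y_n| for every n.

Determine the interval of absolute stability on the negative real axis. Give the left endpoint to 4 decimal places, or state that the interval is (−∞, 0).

With y'=λy (z=hλ):
  k1=λy_n ⇒ h·k1=z·y_n;  k2=λ(1+3/7z)y_n ⇒ h·k2=z(1+3/7z)y_n
  y_{n+1}/y_n = 1 − 1/6z + 7/6z(1+3/7z) = 1 + z + 1/2z²
  ⇒ R(z) = 1 + z + 1/2z².

Need |R(x)|<1, x<0.
x=-0.64: |R|=0.5648
R=1: x+1/2x²=0 ⇒ x=−2=-2.0000; min R=1−1/(4·1/2)=0.5000>−1
Confirm numerically:
  x=-1.739: |R|=0.77306 <1
  x=-1.528: |R|=0.63939 <1
  x=-0.902: |R|=0.50480 <1
  x=-2.424: |R|=1.51389 >1
  x=-2.302: |R|=1.34760 >1
So |R|<1 on (-2.0000, 0).

(-2.0000, 0).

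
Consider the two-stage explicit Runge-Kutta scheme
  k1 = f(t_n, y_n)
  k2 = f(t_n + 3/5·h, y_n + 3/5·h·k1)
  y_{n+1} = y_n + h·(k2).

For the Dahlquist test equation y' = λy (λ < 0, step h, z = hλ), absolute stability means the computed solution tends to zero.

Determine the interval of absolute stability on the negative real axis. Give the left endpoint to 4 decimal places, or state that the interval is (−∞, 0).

Set f=λy, z=hλ:
  k1=λy_n ⇒ h·k1=z·y_n;  k2=λ(1+3/5z)y_n ⇒ h·k2=z(1+3/5z)y_n
  y_{n+1}/y_n = 1 + z(1+3/5z) = 1 + z + 3/5z²
  R(z) = 1 + z + 3/5z².

Boundary: |R(x)|=1, x<0.
x=-1.18: |R|=0.6554
R=1: x+3/5x²=0 ⇒ x=−5/3=-1.6667; min R=1−1/(4·3/5)=0.5833>−1
Confirm numerically:
  x=-1.044: |R|=0.60996 <1
  x=-0.881: |R|=0.58470 <1
  x=-0.753: |R|=0.58721 <1
  x=-2.196: |R|=1.69745 >1
  x=-2.048: |R|=1.46858 >1
  x=-1.868: |R|=1.22565 >1
So |R|<1 on (-1.6667, 0).

(-1.6667, 0).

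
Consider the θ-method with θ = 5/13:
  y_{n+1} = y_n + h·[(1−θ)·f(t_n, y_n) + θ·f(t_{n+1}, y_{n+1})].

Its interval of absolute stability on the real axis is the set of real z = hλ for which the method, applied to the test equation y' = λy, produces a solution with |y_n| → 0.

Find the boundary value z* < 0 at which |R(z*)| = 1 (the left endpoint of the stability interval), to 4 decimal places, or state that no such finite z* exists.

z* = -8.6667.

With y'=λy (z=hλ):
  y_{n+1} = y_n + z·[8/13·y_n + 5/13·y_{n+1}] ⇒ (1 − 5/13z)y_{n+1} = (1 + 8/13z)y_n
  Hence R(z) = (1 + 8/13z)/(1 − 5/13z).

Boundary: |R(x)|=1, x<0.
x=-1.21: |R|=0.1743
R=−1: 1+8/13x = −1+5/13x ⇒ -3/13x=2 ⇒ x=2/(-3/13)=-8.6667
Confirm numerically:
  x=-7.476: |R|=0.92910 <1
  x=-6.538: |R|=0.86023 <1
  x=-4.880: |R|=0.69626 <1
  x=-3.888: |R|=0.55808 <1
  x=-9.266: |R|=1.03031 >1
  x=-8.930: |R|=1.01370 >1
  x=-8.875: |R|=1.01089 >1
So |R|<1 on (-8.6667, 0).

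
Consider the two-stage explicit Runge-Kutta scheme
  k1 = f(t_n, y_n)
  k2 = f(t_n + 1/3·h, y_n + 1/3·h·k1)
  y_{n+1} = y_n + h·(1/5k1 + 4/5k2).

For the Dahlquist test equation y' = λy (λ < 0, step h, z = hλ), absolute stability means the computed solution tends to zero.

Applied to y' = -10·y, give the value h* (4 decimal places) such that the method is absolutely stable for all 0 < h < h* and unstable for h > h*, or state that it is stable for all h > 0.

(-3.7500,0); λ=-10 ⇒ h* = (15/4)/10 = 0.3750.

Test eqn y'=λy, z=hλ:
  k1=λy_n ⇒ h·k1=z·y_n;  k2=λ(1+1/3z)y_n ⇒ h·k2=z(1+1/3z)y_n
  y_{n+1}/y_n = 1 + 1/5z + 4/5z(1+1/3z) = 1 + z + 4/15z²
  Hence R(z) = 1 + z + 4/15z².

Find x<0 with |R(x)|<1.
x=-0.62: |R|=0.4825
R=1: x+4/15x²=0 ⇒ x=−15/4=-3.7500; min R=1−1/(4·4/15)=0.0625>−1
Confirm numerically:
  x=-3.413: |R|=0.69329 <1
  x=-2.992: |R|=0.39522 <1
  x=-2.066: |R|=0.07223 <1
  x=-4.319: |R|=1.65534 >1
  x=-4.051: |R|=1.32516 >1
  x=-3.897: |R|=1.15276 >1
Interval (-3.7500, 0).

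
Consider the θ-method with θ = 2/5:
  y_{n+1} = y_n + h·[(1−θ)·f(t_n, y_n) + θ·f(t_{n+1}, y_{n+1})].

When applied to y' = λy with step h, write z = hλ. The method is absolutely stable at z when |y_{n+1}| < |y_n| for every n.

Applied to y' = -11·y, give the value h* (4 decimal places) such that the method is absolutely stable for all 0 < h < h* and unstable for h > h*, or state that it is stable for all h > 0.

On y'=λy, z=hλ:
  y_{n+1} = y_n + z·[3/5·y_n + 2/5·y_{n+1}] ⇒ (1 − 2/5z)y_{n+1} = (1 + 3/5z)y_n
  ⇒ R(z) = (1 + 3/5z)/(1 − 2/5z).

Need |R(x)|<1, x<0.
x=-0.78: |R|=0.4055
R=−1: 1+3/5x = −1+2/5x ⇒ -1/5x=2 ⇒ x=2/(-1/5)=-10.0000
Confirm numerically:
  x=-9.724: |R|=0.98871 <1
  x=-7.966: |R|=0.90283 <1
  x=-5.121: |R|=0.67990 <1
  x=-10.506: |R|=1.01945 >1
  x=-10.369: |R|=1.01434 >1
  x=-10.240: |R|=1.00942 >1
Interval (-10.0000, 0).

(-10.0000,0); λ=-11 ⇒ h* = (10)/11 = 0.9091.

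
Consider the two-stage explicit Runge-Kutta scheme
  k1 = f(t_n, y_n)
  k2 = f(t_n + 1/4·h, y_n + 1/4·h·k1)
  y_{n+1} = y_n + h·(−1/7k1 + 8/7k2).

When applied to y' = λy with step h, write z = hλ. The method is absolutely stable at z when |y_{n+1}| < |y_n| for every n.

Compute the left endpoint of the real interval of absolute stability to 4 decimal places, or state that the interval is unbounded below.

left endpoint -3.5000.

On y'=λy, z=hλ:
  k1=λy_n ⇒ h·k1=z·y_n;  k2=λ(1+1/4z)y_n ⇒ h·k2=z(1+1/4z)y_n
  y_{n+1}/y_n = 1 − 1/7z + 8/7z(1+1/4z) = 1 + z + 2/7z²
  R(z) = 1 + z + 2/7z².

Solve |R(x)|<1 on ℝ⁻.
x=-0.69: |R|=0.4460
R=1: x+2/7x²=0 ⇒ x=−7/2=-3.5000; min R=1−1/(4·2/7)=0.1250>−1
Confirm numerically:
  x=-3.070: |R|=0.62283 <1
  x=-2.572: |R|=0.31805 <1
  x=-1.968: |R|=0.13858 <1
  x=-3.964: |R|=1.52551 >1
  x=-3.843: |R|=1.37661 >1
  x=-3.706: |R|=1.21812 >1
So |R|<1 on (-3.5000, 0).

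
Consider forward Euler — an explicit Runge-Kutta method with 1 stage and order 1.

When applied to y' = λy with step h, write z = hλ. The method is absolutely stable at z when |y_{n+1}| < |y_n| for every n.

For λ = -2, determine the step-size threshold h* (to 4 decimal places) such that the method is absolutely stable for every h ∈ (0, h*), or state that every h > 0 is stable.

With y'=λy (z=hλ):
  order 1, 1-stage ⇒ R(z)=1+z
  (e.g. R(-1.7)=-0.70000, |R|=0.70000)

Find x<0 with |R(x)|<1.
x=-1.7: |R|=0.7000
|R(-1.54)|=0.5400 |R(-0.89)|=0.1100 |R(-0.77)|=0.2300
Bisect:
  x_lo=-2.6045 |R|=1.6045  x_hi=-0.3418 |R|=0.6582
  mid=-1.47316 |R|=0.47316 →hi
  mid=-2.03885 |R|=1.03885 →lo
  mid=-1.75601 |R|=0.75601 →hi
  mid=-1.89743 |R|=0.89743 →hi
  mid=-1.96814 |R|=0.96814 →hi
  mid=-2.00350 |R|=1.00350 →lo
  mid=-1.98582 |R|=0.98582 →hi
  ...
  [-2.00004,-1.99990] ⇒ x*=-2.0000
Stable set (-2.0000, 0).

(-2.0000,0); λ=-2 ⇒ h* = 1.0000.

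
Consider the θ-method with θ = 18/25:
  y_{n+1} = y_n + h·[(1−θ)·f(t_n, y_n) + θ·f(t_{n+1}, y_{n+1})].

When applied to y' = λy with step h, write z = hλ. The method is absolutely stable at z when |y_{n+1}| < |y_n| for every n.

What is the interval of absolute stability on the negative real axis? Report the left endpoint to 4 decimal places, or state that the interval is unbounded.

With y'=λy (z=hλ):
  y_{n+1} = y_n + z·[7/25·y_n + 18/25·y_{n+1}] ⇒ (1 − 18/25z)y_{n+1} = (1 + 7/25z)y_n
  so R(z) = (1 + 7/25z)/(1 − 18/25z).

Solve |R(x)|<1 on ℝ⁻.
x=-0.69: |R|=0.5390
x=-2: |R|=0.1803
x=-10: |R|=0.2195
x=-100: |R|=0.3699
θ=18/25≥1/2 ⇒ |1+7/25x|<|1−18/25x| ∀x<0 ⇒ interval (−∞,0).

unbounded; (−∞, 0).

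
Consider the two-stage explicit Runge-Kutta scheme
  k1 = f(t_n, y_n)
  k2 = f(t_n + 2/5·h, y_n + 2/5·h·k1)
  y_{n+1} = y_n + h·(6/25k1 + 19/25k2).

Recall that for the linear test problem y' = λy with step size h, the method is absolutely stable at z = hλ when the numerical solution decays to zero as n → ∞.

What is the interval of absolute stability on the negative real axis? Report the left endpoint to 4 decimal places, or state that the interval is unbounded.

(-3.2895, 0).

On y'=λy, z=hλ:
  k1=λy_n ⇒ h·k1=z·y_n;  k2=λ(1+2/5z)y_n ⇒ h·k2=z(1+2/5z)y_n
  y_{n+1}/y_n = 1 + 6/25z + 19/25z(1+2/5z) = 1 + z + 38/125z²
  Hence R(z) = 1 + z + 38/125z².

Boundary: |R(x)|=1, x<0.
x=-0.4: |R|=0.6486
R=1: x+38/125x²=0 ⇒ x=−125/38=-3.2895; min R=1−1/(4·38/125)=0.1776>−1
Confirm numerically:
  x=-3.234: |R|=0.94546 <1
  x=-2.502: |R|=0.40104 <1
  x=-1.705: |R|=0.17874 <1
  x=-1.691: |R|=0.17828 <1
  x=-3.666: |R|=1.41963 >1
  x=-3.464: |R|=1.18379 >1
Interval (-3.2895, 0).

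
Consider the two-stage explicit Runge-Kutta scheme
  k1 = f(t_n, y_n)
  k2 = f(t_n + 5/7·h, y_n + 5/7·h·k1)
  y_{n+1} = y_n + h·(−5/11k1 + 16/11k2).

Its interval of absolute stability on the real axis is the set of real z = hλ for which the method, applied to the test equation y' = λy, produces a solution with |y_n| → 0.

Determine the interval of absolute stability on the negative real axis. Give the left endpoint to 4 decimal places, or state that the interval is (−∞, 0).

z∈(-0.9625,0).

With y'=λy (z=hλ):
  k1=λy_n ⇒ h·k1=z·y_n;  k2=λ(1+5/7z)y_n ⇒ h·k2=z(1+5/7z)y_n
  y_{n+1}/y_n = 1 − 5/11z + 16/11z(1+5/7z) = 1 + z + 80/77z²
  R(z) = 1 + z + 80/77z².

Boundary: |R(x)|=1, x<0.
x=-0.52: |R|=0.7609
R=1: x+80/77x²=0 ⇒ x=−77/80=-0.9625; min R=1−1/(4·80/77)=0.7594>−1
Confirm numerically:
  x=-0.856: |R|=0.90528 <1
  x=-0.520: |R|=0.76094 <1
  x=-0.514: |R|=0.76049 <1
  x=-0.506: |R|=0.76001 <1
  x=-1.203: |R|=1.30059 >1
  x=-1.099: |R|=1.15586 >1
  x=-1.011: |R|=1.05094 >1
So |R|<1 on (-0.9625, 0).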